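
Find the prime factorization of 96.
2^5 × 3

Divide by primes starting from smallest:
96 ÷ 2 = 48
48 ÷ 2 = 24
24 ÷ 2 = 12
12 ÷ 2 = 6
6 ÷ 2 = 3
3 ÷ 3 = 1

96 = 2^5 × 3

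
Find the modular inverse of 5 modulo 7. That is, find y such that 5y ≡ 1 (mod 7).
3

Using Extended Euclidean Algorithm:
gcd(5, 7) = 1
Bezout coefficients: 5 × 3 + 7 × -2 = 1
So 5 × 3 ≡ 1 (mod 7)
The inverse is 3 mod 7 = 3
Verification: 5 × 3 = 15 = 2 × 7 + 1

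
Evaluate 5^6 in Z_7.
6 = 4 + 2 (binary 110). Repeated squaring mod 7: 5^1 ≡ 5; 5^2 ≡ 5² = 25 ≡ 4; 5^4 ≡ 4² = 16 ≡ 2. Multiply: 5^6 = 5^4 × 5^2 ≡ 2 × 4 (mod 7): 2 × 4 = 8 ≡ 1. So 5^6 ≡ 1 (mod 7).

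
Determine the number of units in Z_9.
6

Prime factorization: 9 = 3^2
Using the formula φ(n) = n × Π(1 - 1/p) for each prime factor p:
φ(9) = 9 × (1 - 1/3)
φ(9) = 6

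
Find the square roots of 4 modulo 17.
The square roots of 4 mod 17 are 2 and 15. Verify: 2² = 4 ≡ 4 (mod 17)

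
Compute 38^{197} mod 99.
14

Using successive squaring:
Binary expansion of 197: 11000101
Powers of 38 mod 99 (each is the square of the previous):
  38^1 ≡ 38 (mod 99)
  38^2 ≡ 38² = 1444 ≡ 58 (mod 99)
  38^4 ≡ 58² = 3364 ≡ 97 (mod 99)
  38^8 ≡ 97² = 9409 ≡ 4 (mod 99)
  38^16 ≡ 4² = 16 ≡ 16 (mod 99)
  38^32 ≡ 16² = 256 ≡ 58 (mod 99)
  38^64 ≡ 58² = 3364 ≡ 97 (mod 99)
  38^128 ≡ 97² = 9409 ≡ 4 (mod 99)
197 = 128 + 64 + 4 + 1, so 38^197 = 38^128 × 38^64 × 38^4 × 38^1 ≡ 4 × 97 × 97 × 38 (mod 99)
Multiplying step by step:
  4 × 97 = 388 ≡ 91 (mod 99)
  91 × 97 = 8827 ≡ 16 (mod 99)
  16 × 38 = 608 ≡ 14 (mod 99)
Result: 38^197 ≡ 14 (mod 99)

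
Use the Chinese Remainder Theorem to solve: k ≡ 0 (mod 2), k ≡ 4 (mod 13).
4

Using the Chinese Remainder Theorem:
M = product of moduli = 26
For equation 1: M_1 = 13, 13 ≡ 1 (mod 2), inverse of 13 mod 2 is 1 (check: 1 × 1 = 1 ≡ 1 (mod 2))
For equation 2: M_2 = 2, 2 ≡ 2 (mod 13), inverse of 2 mod 13 is 7 (check: 2 × 7 = 14 ≡ 1 (mod 13))
Combine: k ≡ Σ r_i×M_i×(M_i⁻¹ mod m_i) = 0×13×1 + 4×2×7 = 0 + 56 = 56
56 mod 26 = 4
k ≡ 4 (mod 26)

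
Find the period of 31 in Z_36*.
Powers of 31 mod 36: 31^1≡31, 31^2≡25, 31^3≡19, 31^4≡13, 31^5≡7, 31^6≡1. Order = 6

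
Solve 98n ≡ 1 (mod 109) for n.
99

Using Extended Euclidean Algorithm:
gcd(98, 109) = 1
Bezout coefficients: 98 × -10 + 109 × 9 = 1
So 98 × -10 ≡ 1 (mod 109)
The inverse is -10 mod 109 = 99
Verification: 98 × 99 = 9702 = 89 × 109 + 1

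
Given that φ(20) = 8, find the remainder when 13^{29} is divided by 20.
By Euler: 13^{8} ≡ 1 (mod 20) since gcd(13, 20) = 1. 29 = 3×8 + 5. So 13^{29} ≡ 13^{5} ≡ 13 (mod 20)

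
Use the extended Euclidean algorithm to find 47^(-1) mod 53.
Extended GCD: 47(-9) + 53(8) = 1. So 47^(-1) ≡ 44 ≡ 44 (mod 53). Verify: 47 × 44 = 2068 ≡ 1 (mod 53)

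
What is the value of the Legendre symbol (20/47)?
(20/47) = 20^{23} mod 47 = -1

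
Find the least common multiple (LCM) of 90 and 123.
3690

First find GCD(90, 123) using the Euclidean algorithm:
90 = 0 × 123 + 90
123 = 1 × 90 + 33
90 = 2 × 33 + 24
33 = 1 × 24 + 9
24 = 2 × 9 + 6
9 = 1 × 6 + 3
6 = 2 × 3 + 0
GCD(90, 123) = 3

LCM formula: LCM(a, b) = (a × b) / GCD(a, b)
LCM(90, 123) = (90 × 123) / 3
LCM(90, 123) = 11070 / 3
LCM(90, 123) = 3690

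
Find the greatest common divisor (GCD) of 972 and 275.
1

Using the Euclidean algorithm:
972 = 3 × 275 + 147
275 = 1 × 147 + 128
147 = 1 × 128 + 19
128 = 6 × 19 + 14
19 = 1 × 14 + 5
14 = 2 × 5 + 4
5 = 1 × 4 + 1
4 = 4 × 1 + 0

GCD(972, 275) = 1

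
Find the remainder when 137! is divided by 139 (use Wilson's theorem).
(138)! = (137)! × (138) ≡ -1 (mod 139). So (137)! ≡ -1 × (138)^(-1) ≡ (-1)×(-1) = 1 (mod 139)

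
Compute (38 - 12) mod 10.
6

(38 - 12) = 26
26 mod 10 = 6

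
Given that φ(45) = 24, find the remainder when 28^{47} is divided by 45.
By Euler: 28^{24} ≡ 1 (mod 45) since gcd(28, 45) = 1. 47 = 1×24 + 23. So 28^{47} ≡ 28^{23} ≡ 37 (mod 45)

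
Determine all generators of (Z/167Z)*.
Primitive roots mod 167: {5, 10, 13, 15, 17, 20, 23, 26, 30, 34, 35, 37, 39, 40, 41, 43, 45, 46, 51, 52, 53, 55, 59, 60, 67, 68, 69, 70, 71, 73, 74, 78, 79, 80, 82, 83, 86, 90, 91, 92, 95, 101, 102, 103, 104, 105, 106, 109, 110, 111, 113, 117, 118, 119, 120, 123, 125, 129, 131, 134, 135, 136, 138, 139, 140, 142, 143, 145, 146, 148, 149, 151, 153, 155, 156, 158, 159, 160, 161, 163, 164, 165}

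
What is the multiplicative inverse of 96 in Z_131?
96^(-1) ≡ 116 (mod 131). Verification: 96 × 116 = 11136 ≡ 1 (mod 131)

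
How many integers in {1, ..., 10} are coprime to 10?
4

Prime factorization: 10 = 2 × 5
Using the formula φ(n) = n × Π(1 - 1/p) for each prime factor p:
φ(10) = 10 × (1 - 1/2) × (1 - 1/5)
φ(10) = 4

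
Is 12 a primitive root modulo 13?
p - 1 = 12 has prime divisors 2, 3. Check 12^(12/q) mod 13 for each: 12^(12/2) = 12^6 ≡ 1, 12^(12/3) = 12^4 ≡ 1 (mod 13). Since 12^6 ≡ 1 (mod 13), the order of 12 divides 6 (in fact the order is 2) ≠ 12, so it is not a primitive root.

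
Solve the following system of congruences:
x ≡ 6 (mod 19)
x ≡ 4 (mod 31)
500

Using the Chinese Remainder Theorem:
M = product of moduli = 589
For equation 1: M_1 = 31, 31 ≡ 12 (mod 19), inverse of 31 mod 19 is 8 (check: 12 × 8 = 96 ≡ 1 (mod 19))
For equation 2: M_2 = 19, 19 ≡ 19 (mod 31), inverse of 19 mod 31 is 18 (check: 19 × 18 = 342 ≡ 1 (mod 31))
Combine: x ≡ Σ r_i×M_i×(M_i⁻¹ mod m_i) = 6×31×8 + 4×19×18 = 1488 + 1368 = 2856
2856 mod 589 = 500
x ≡ 500 (mod 589)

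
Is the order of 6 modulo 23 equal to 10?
No, the actual order is 11, not 10.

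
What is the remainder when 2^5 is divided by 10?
5 = 4 + 1 (binary 101). Repeated squaring mod 10: 2^1 ≡ 2; 2^2 ≡ 2² = 4 ≡ 4; 2^4 ≡ 4² = 16 ≡ 6. Multiply: 2^5 = 2^4 × 2^1 ≡ 6 × 2 (mod 10): 6 × 2 = 12 ≡ 2. So 2^5 ≡ 2 (mod 10).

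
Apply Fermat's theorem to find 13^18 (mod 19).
By Fermat's Little Theorem, 13^{18} ≡ 1 (mod 19) since 19 is prime and gcd(13, 19) = 1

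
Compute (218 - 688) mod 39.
37

(218 - 688) = -470
-470 mod 39 = 37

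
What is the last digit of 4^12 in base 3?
Using Fermat: 4^{2} ≡ 1 (mod 3). 12 ≡ 0 (mod 2). So 4^{12} ≡ 4^{0} ≡ 1 (mod 3)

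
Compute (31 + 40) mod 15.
11

(31 + 40) = 71
71 mod 15 = 11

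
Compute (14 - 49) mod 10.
5

(14 - 49) = -35
-35 mod 10 = 5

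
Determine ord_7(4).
Powers of 4 mod 7: 4^1≡4, 4^2≡2, 4^3≡1. Order = 3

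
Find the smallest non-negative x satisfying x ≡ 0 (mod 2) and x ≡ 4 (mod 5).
M = 2 × 5 = 10. M₁ = 5, y₁ ≡ 1 (mod 2). M₂ = 2, y₂ ≡ 3 (mod 5). x = 0×5×1 + 4×2×3 ≡ 4 (mod 10)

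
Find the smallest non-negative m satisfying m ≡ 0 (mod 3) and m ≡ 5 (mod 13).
M = 3 × 13 = 39. M₁ = 13, y₁ ≡ 1 (mod 3). M₂ = 3, y₂ ≡ 9 (mod 13). m = 0×13×1 + 5×3×9 ≡ 18 (mod 39)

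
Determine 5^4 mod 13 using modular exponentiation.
4 = 4 (binary 100). Repeated squaring mod 13: 5^1 ≡ 5; 5^2 ≡ 5² = 25 ≡ 12; 5^4 ≡ 12² = 144 ≡ 1. So 5^4 ≡ 1 (mod 13).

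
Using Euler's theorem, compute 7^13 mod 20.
By Euler: 7^{8} ≡ 1 (mod 20) since gcd(7, 20) = 1. 13 = 1×8 + 5. So 7^{13} ≡ 7^{5} ≡ 7 (mod 20)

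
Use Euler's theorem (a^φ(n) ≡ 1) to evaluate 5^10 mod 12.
By Euler: 5^{4} ≡ 1 (mod 12) since gcd(5, 12) = 1. 10 = 2×4 + 2. So 5^{10} ≡ 5^{2} ≡ 1 (mod 12)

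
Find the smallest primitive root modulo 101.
p - 1 = 100 has prime divisors 2, 5. h is a primitive root mod 101 iff h^(100/q) ≢ 1 (mod 101) for each such q.
h = 2: 2^50 ≡ 100, 2^20 ≡ 95 (mod 101); none is 1, so 2 has order 100 and is a primitive root.
The smallest primitive root mod 101 is g = 2.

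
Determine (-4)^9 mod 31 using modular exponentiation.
(-4) ≡ 27 (mod 31). 9 = 8 + 1 (binary 1001). Repeated squaring mod 31: 27^1 ≡ 27; 27^2 ≡ 27² = 729 ≡ 16; 27^4 ≡ 16² = 256 ≡ 8; 27^8 ≡ 8² = 64 ≡ 2. Multiply: (-4)^9 ≡ 27^8 × 27^1 ≡ 2 × 27 (mod 31): 2 × 27 = 54 ≡ 23. So (-4)^9 ≡ 23 (mod 31).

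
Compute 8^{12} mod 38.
20

Using successive squaring:
Binary expansion of 12: 1100
Powers of 8 mod 38 (each is the square of the previous):
  8^1 ≡ 8 (mod 38)
  8^2 ≡ 8² = 64 ≡ 26 (mod 38)
  8^4 ≡ 26² = 676 ≡ 30 (mod 38)
  8^8 ≡ 30² = 900 ≡ 26 (mod 38)
12 = 8 + 4, so 8^12 = 8^8 × 8^4 ≡ 26 × 30 (mod 38)
Multiplying step by step:
  26 × 30 = 780 ≡ 20 (mod 38)
Result: 8^12 ≡ 20 (mod 38)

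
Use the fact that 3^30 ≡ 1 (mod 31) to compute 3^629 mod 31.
By Fermat: 3^{30} ≡ 1 (mod 31). 629 ≡ 29 (mod 30). So 3^{629} ≡ 3^{29} ≡ 21 (mod 31)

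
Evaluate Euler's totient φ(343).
294

Prime factorization: 343 = 7^3
Using the formula φ(n) = n × Π(1 - 1/p) for each prime factor p:
φ(343) = 343 × (1 - 1/7)
φ(343) = 294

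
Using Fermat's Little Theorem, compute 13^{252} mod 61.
1

By Fermat's Little Theorem, a^(p-1) ≡ 1 (mod p) for prime p and gcd(a, p) = 1
Here p = 61, so 13^60 ≡ 1 (mod 61)
We can reduce the exponent: 252 mod 60 = 12
So 13^252 ≡ 13^12 (mod 61)
Computing: 13^12 mod 61 = 1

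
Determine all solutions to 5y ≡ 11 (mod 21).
19

Since gcd(5, 21) = 1 divides 11, a solution exists.
Multiply both sides by the inverse of 5 mod 21:
  5^(-1) mod 21 = 17
  x ≡ 17 × 11 ≡ 187 ≡ 19 (mod 21)
Verification: 5 × 19 = 95 = 4 × 21 + 11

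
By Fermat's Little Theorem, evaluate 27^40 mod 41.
By Fermat's Little Theorem, 27^{40} ≡ 1 (mod 41) since 41 is prime and gcd(27, 41) = 1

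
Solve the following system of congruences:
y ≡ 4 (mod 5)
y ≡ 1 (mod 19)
39

Using the Chinese Remainder Theorem:
M = product of moduli = 95
For equation 1: M_1 = 19, 19 ≡ 4 (mod 5), inverse of 19 mod 5 is 4 (check: 4 × 4 = 16 ≡ 1 (mod 5))
For equation 2: M_2 = 5, 5 ≡ 5 (mod 19), inverse of 5 mod 19 is 4 (check: 5 × 4 = 20 ≡ 1 (mod 19))
Combine: y ≡ Σ r_i×M_i×(M_i⁻¹ mod m_i) = 4×19×4 + 1×5×4 = 304 + 20 = 324
324 mod 95 = 39
y ≡ 39 (mod 95)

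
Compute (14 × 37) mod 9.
5

(14 × 37) = 518
518 mod 9 = 5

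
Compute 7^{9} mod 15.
7

Using successive squaring:
Binary expansion of 9: 1001
Powers of 7 mod 15 (each is the square of the previous):
  7^1 ≡ 7 (mod 15)
  7^2 ≡ 7² = 49 ≡ 4 (mod 15)
  7^4 ≡ 4² = 16 ≡ 1 (mod 15)
  7^8 ≡ 1² = 1 ≡ 1 (mod 15)
9 = 8 + 1, so 7^9 = 7^8 × 7^1 ≡ 1 × 7 (mod 15)
Multiplying step by step:
  1 × 7 = 7 ≡ 7 (mod 15)
Result: 7^9 ≡ 7 (mod 15)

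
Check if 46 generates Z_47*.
p - 1 = 46 has prime divisors 2, 23. Check 46^(46/q) mod 47 for each: 46^(46/2) = 46^23 ≡ 46, 46^(46/23) = 46^2 ≡ 1 (mod 47). Since 46^2 ≡ 1 (mod 47), the order of 46 divides 2 (in fact the order is 2) ≠ 46, so it is not a primitive root.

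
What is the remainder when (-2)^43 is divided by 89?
Using repeated squaring. (-2) ≡ 87 (mod 89). 43 = 32 + 8 + 2 + 1 (binary 101011). Repeated squaring mod 89: 87^1 ≡ 87; 87^2 ≡ 87² = 7569 ≡ 4; 87^4 ≡ 4² = 16 ≡ 16; 87^8 ≡ 16² = 256 ≡ 78; 87^16 ≡ 78² = 6084 ≡ 32; 87^32 ≡ 32² = 1024 ≡ 45. Multiply: (-2)^43 ≡ 87^32 × 87^8 × 87^2 × 87^1 ≡ 45 × 78 × 4 × 87 (mod 89): 45 × 78 = 3510 ≡ 39; 39 × 4 = 156 ≡ 67; 67 × 87 = 5829 ≡ 44. So (-2)^43 ≡ 44 (mod 89).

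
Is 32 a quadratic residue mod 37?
By Euler's criterion: 32^{18} ≡ 36 (mod 37). Since this equals -1 (≡ 36), 32 is not a QR.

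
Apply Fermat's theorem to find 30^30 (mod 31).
By Fermat's Little Theorem, 30^{30} ≡ 1 (mod 31) since 31 is prime and gcd(30, 31) = 1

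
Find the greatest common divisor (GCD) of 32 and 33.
1

Using the Euclidean algorithm:
32 = 0 × 33 + 32
33 = 1 × 32 + 1
32 = 32 × 1 + 0

GCD(32, 33) = 1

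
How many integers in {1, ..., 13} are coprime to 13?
12

Prime factorization: 13 = 13
Using the formula φ(n) = n × Π(1 - 1/p) for each prime factor p:
φ(13) = 13 × (1 - 1/13)
φ(13) = 12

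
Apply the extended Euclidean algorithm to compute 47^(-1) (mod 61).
Extended GCD: 47(13) + 61(-10) = 1. So 47^(-1) ≡ 13 ≡ 13 (mod 61). Verify: 47 × 13 = 611 ≡ 1 (mod 61)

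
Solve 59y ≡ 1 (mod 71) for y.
65

Using Extended Euclidean Algorithm:
gcd(59, 71) = 1
Bezout coefficients: 59 × -6 + 71 × 5 = 1
So 59 × -6 ≡ 1 (mod 71)
The inverse is -6 mod 71 = 65
Verification: 59 × 65 = 3835 = 54 × 71 + 1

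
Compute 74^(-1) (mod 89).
83

Using Extended Euclidean Algorithm:
gcd(74, 89) = 1
Bezout coefficients: 74 × -6 + 89 × 5 = 1
So 74 × -6 ≡ 1 (mod 89)
The inverse is -6 mod 89 = 83
Verification: 74 × 83 = 6142 = 69 × 89 + 1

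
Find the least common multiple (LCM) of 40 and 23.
920

First find GCD(40, 23) using the Euclidean algorithm:
40 = 1 × 23 + 17
23 = 1 × 17 + 6
17 = 2 × 6 + 5
6 = 1 × 5 + 1
5 = 5 × 1 + 0
GCD(40, 23) = 1

LCM formula: LCM(a, b) = (a × b) / GCD(a, b)
LCM(40, 23) = (40 × 23) / 1
LCM(40, 23) = 920 / 1
LCM(40, 23) = 920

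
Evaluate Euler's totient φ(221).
192

Prime factorization: 221 = 13 × 17
Using the formula φ(n) = n × Π(1 - 1/p) for each prime factor p:
φ(221) = 221 × (1 - 1/13) × (1 - 1/17)
φ(221) = 192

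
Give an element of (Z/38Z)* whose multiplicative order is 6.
27 has order 6 mod 38 since 27^{6} ≡ 1 (mod 38) and no smaller power works.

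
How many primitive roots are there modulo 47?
22

The number of primitive roots modulo p is φ(p-1) = φ(46)
φ(46) = 22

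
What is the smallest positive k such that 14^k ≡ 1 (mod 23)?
Powers of 14 mod 23: 14^1≡14, 14^2≡12, 14^3≡7, 14^4≡6, 14^5≡15, 14^6≡3, 14^7≡19, 14^8≡13, 14^9≡21, 14^10≡18, 14^11≡22, 14^12≡9, 14^13≡11, 14^14≡16, 14^15≡17, 14^16≡8, 14^17≡20, 14^18≡4, 14^19≡10, 14^20≡2, 14^21≡5, 14^22≡1. Order = 22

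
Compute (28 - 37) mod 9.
0

(28 - 37) = -9
-9 mod 9 = 0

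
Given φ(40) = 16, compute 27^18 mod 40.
By Euler: 27^{16} ≡ 1 (mod 40) since gcd(27, 40) = 1. 18 = 1×16 + 2. So 27^{18} ≡ 27^{2} ≡ 9 (mod 40)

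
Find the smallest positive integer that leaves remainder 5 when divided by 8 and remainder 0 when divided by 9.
M = 8 × 9 = 72. M₁ = 9, y₁ ≡ 1 (mod 8). M₂ = 8, y₂ ≡ 8 (mod 9). r = 5×9×1 + 0×8×8 ≡ 45 (mod 72). The smallest positive such number is 45.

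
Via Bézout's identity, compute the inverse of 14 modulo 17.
Extended GCD: 14(-6) + 17(5) = 1. So 14^(-1) ≡ 11 ≡ 11 (mod 17). Verify: 14 × 11 = 154 ≡ 1 (mod 17)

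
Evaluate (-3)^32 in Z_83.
Using repeated squaring. (-3) ≡ 80 (mod 83). 32 = 32 (binary 100000). Repeated squaring mod 83: 80^1 ≡ 80; 80^2 ≡ 80² = 6400 ≡ 9; 80^4 ≡ 9² = 81 ≡ 81; 80^8 ≡ 81² = 6561 ≡ 4; 80^16 ≡ 4² = 16 ≡ 16; 80^32 ≡ 16² = 256 ≡ 7. So (-3)^32 ≡ 7 (mod 83).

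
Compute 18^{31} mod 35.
32

Using successive squaring:
Binary expansion of 31: 11111
Powers of 18 mod 35 (each is the square of the previous):
  18^1 ≡ 18 (mod 35)
  18^2 ≡ 18² = 324 ≡ 9 (mod 35)
  18^4 ≡ 9² = 81 ≡ 11 (mod 35)
  18^8 ≡ 11² = 121 ≡ 16 (mod 35)
  18^16 ≡ 16² = 256 ≡ 11 (mod 35)
31 = 16 + 8 + 4 + 2 + 1, so 18^31 = 18^16 × 18^8 × 18^4 × 18^2 × 18^1 ≡ 11 × 16 × 11 × 9 × 18 (mod 35)
Multiplying step by step:
  11 × 16 = 176 ≡ 1 (mod 35)
  1 × 11 = 11 ≡ 11 (mod 35)
  11 × 9 = 99 ≡ 29 (mod 35)
  29 × 18 = 522 ≡ 32 (mod 35)
Result: 18^31 ≡ 32 (mod 35)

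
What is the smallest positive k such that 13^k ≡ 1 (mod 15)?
Powers of 13 mod 15: 13^1≡13, 13^2≡4, 13^3≡7, 13^4≡1. Order = 4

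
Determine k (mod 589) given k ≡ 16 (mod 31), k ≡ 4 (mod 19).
574

Using the Chinese Remainder Theorem:
M = product of moduli = 589
For equation 1: M_1 = 19, 19 ≡ 19 (mod 31), inverse of 19 mod 31 is 18 (check: 19 × 18 = 342 ≡ 1 (mod 31))
For equation 2: M_2 = 31, 31 ≡ 12 (mod 19), inverse of 31 mod 19 is 8 (check: 12 × 8 = 96 ≡ 1 (mod 19))
Combine: k ≡ Σ r_i×M_i×(M_i⁻¹ mod m_i) = 16×19×18 + 4×31×8 = 5472 + 992 = 6464
6464 mod 589 = 574
k ≡ 574 (mod 589)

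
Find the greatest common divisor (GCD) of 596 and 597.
1

Using the Euclidean algorithm:
596 = 0 × 597 + 596
597 = 1 × 596 + 1
596 = 596 × 1 + 0

GCD(596, 597) = 1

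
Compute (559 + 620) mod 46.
29

(559 + 620) = 1179
1179 mod 46 = 29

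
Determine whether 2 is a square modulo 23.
By Euler's criterion: 2^{11} ≡ 1 (mod 23). Since this equals 1, 2 is a QR.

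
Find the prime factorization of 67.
67

Divide by primes starting from smallest:
67 ÷ 67 = 1

67 = 67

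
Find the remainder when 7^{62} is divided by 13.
By Fermat: 7^{12} ≡ 1 (mod 13). 62 = 5×12 + 2. So 7^{62} ≡ 7^{2} ≡ 10 (mod 13)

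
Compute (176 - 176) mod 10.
0

(176 - 176) = 0
0 mod 10 = 0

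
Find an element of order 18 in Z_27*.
2 has order 18 mod 27 since 2^{18} ≡ 1 (mod 27) and no smaller power works.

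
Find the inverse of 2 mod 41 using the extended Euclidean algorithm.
Extended GCD: 2(-20) + 41(1) = 1. So 2^(-1) ≡ 21 ≡ 21 (mod 41). Verify: 2 × 21 = 42 ≡ 1 (mod 41)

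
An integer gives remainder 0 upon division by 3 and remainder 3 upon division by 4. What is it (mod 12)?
M = 3 × 4 = 12. M₁ = 4, y₁ ≡ 1 (mod 3). M₂ = 3, y₂ ≡ 3 (mod 4). y = 0×4×1 + 3×3×3 ≡ 3 (mod 12). The smallest positive such number is 3.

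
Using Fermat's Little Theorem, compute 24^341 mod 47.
By Fermat: 24^{46} ≡ 1 (mod 47). 341 = 7×46 + 19. So 24^{341} ≡ 24^{19} ≡ 16 (mod 47)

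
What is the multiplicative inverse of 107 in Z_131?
107^(-1) ≡ 60 (mod 131). Verification: 107 × 60 = 6420 ≡ 1 (mod 131)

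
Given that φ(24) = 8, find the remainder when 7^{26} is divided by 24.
By Euler: 7^{8} ≡ 1 (mod 24) since gcd(7, 24) = 1. 26 = 3×8 + 2. So 7^{26} ≡ 7^{2} ≡ 1 (mod 24)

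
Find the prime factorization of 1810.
2 × 5 × 181

Divide by primes starting from smallest:
1810 ÷ 2 = 905
905 ÷ 5 = 181
181 ÷ 181 = 1

1810 = 2 × 5 × 181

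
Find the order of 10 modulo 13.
Powers of 10 mod 13: 10^1≡10, 10^2≡9, 10^3≡12, 10^4≡3, 10^5≡4, 10^6≡1. Order = 6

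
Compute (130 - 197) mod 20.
13

(130 - 197) = -67
-67 mod 20 = 13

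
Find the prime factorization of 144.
2^4 × 3^2

Divide by primes starting from smallest:
144 ÷ 2 = 72
72 ÷ 2 = 36
36 ÷ 2 = 18
18 ÷ 2 = 9
9 ÷ 3 = 3
3 ÷ 3 = 1

144 = 2^4 × 3^2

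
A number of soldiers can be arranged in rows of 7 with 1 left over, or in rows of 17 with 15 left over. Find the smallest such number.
M = 7 × 17 = 119. M₁ = 17, y₁ ≡ 5 (mod 7). M₂ = 7, y₂ ≡ 5 (mod 17). n = 1×17×5 + 15×7×5 ≡ 15 (mod 119). The smallest positive such number is 15.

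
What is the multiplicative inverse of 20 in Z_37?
13

Using Extended Euclidean Algorithm:
gcd(20, 37) = 1
Bezout coefficients: 20 × 13 + 37 × -7 = 1
So 20 × 13 ≡ 1 (mod 37)
The inverse is 13 mod 37 = 13
Verification: 20 × 13 = 260 = 7 × 37 + 1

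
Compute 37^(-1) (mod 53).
43

Using Extended Euclidean Algorithm:
gcd(37, 53) = 1
Bezout coefficients: 37 × -10 + 53 × 7 = 1
So 37 × -10 ≡ 1 (mod 53)
The inverse is -10 mod 53 = 43
Verification: 37 × 43 = 1591 = 30 × 53 + 1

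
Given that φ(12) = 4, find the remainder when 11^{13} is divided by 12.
By Euler: 11^{4} ≡ 1 (mod 12) since gcd(11, 12) = 1. 13 = 3×4 + 1. So 11^{13} ≡ 11^{1} ≡ 11 (mod 12)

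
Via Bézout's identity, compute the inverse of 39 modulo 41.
Extended GCD: 39(20) + 41(-19) = 1. So 39^(-1) ≡ 20 ≡ 20 (mod 41). Verify: 39 × 20 = 780 ≡ 1 (mod 41)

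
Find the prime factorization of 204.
2^2 × 3 × 17

Divide by primes starting from smallest:
204 ÷ 2 = 102
102 ÷ 2 = 51
51 ÷ 3 = 17
17 ÷ 17 = 1

204 = 2^2 × 3 × 17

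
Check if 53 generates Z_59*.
p - 1 = 58 has prime divisors 2, 29. Check 53^(58/q) mod 59 for each: 53^(58/2) = 53^29 ≡ 1, 53^(58/29) = 53^2 ≡ 36 (mod 59). Since 53^29 ≡ 1 (mod 59), the order of 53 divides 29 (in fact the order is 29) ≠ 58, so it is not a primitive root.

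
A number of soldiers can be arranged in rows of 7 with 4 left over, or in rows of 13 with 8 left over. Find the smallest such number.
M = 7 × 13 = 91. M₁ = 13, y₁ ≡ 6 (mod 7). M₂ = 7, y₂ ≡ 2 (mod 13). z = 4×13×6 + 8×7×2 ≡ 60 (mod 91). The smallest positive such number is 60.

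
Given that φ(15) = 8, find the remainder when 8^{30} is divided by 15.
By Euler: 8^{8} ≡ 1 (mod 15) since gcd(8, 15) = 1. 30 = 3×8 + 6. So 8^{30} ≡ 8^{6} ≡ 4 (mod 15)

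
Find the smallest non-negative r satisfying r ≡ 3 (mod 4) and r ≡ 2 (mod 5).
M = 4 × 5 = 20. M₁ = 5, y₁ ≡ 1 (mod 4). M₂ = 4, y₂ ≡ 4 (mod 5). r = 3×5×1 + 2×4×4 ≡ 7 (mod 20)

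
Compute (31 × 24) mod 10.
4

(31 × 24) = 744
744 mod 10 = 4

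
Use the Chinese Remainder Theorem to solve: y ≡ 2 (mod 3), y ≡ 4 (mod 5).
M = 3 × 5 = 15. M₁ = 5, y₁ ≡ 2 (mod 3). M₂ = 3, y₂ ≡ 2 (mod 5). y = 2×5×2 + 4×3×2 ≡ 14 (mod 15)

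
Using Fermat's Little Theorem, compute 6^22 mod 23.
By Fermat's Little Theorem, 6^{22} ≡ 1 (mod 23) since 23 is prime and gcd(6, 23) = 1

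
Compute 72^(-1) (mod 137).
72^(-1) ≡ 59 (mod 137). Verification: 72 × 59 = 4248 ≡ 1 (mod 137)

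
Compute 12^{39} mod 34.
24

Using successive squaring:
Binary expansion of 39: 100111
Powers of 12 mod 34 (each is the square of the previous):
  12^1 ≡ 12 (mod 34)
  12^2 ≡ 12² = 144 ≡ 8 (mod 34)
  12^4 ≡ 8² = 64 ≡ 30 (mod 34)
  12^8 ≡ 30² = 900 ≡ 16 (mod 34)
  12^16 ≡ 16² = 256 ≡ 18 (mod 34)
  12^32 ≡ 18² = 324 ≡ 18 (mod 34)
39 = 32 + 4 + 2 + 1, so 12^39 = 12^32 × 12^4 × 12^2 × 12^1 ≡ 18 × 30 × 8 × 12 (mod 34)
Multiplying step by step:
  18 × 30 = 540 ≡ 30 (mod 34)
  30 × 8 = 240 ≡ 2 (mod 34)
  2 × 12 = 24 ≡ 24 (mod 34)
Result: 12^39 ≡ 24 (mod 34)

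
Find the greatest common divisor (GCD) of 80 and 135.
5

Using the Euclidean algorithm:
80 = 0 × 135 + 80
135 = 1 × 80 + 55
80 = 1 × 55 + 25
55 = 2 × 25 + 5
25 = 5 × 5 + 0

GCD(80, 135) = 5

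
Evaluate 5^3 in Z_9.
3 = 2 + 1 (binary 11). Repeated squaring mod 9: 5^1 ≡ 5; 5^2 ≡ 5² = 25 ≡ 7. Multiply: 5^3 = 5^2 × 5^1 ≡ 7 × 5 (mod 9): 7 × 5 = 35 ≡ 8. So 5^3 ≡ 8 (mod 9).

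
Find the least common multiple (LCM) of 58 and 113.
6554

First find GCD(58, 113) using the Euclidean algorithm:
58 = 0 × 113 + 58
113 = 1 × 58 + 55
58 = 1 × 55 + 3
55 = 18 × 3 + 1
3 = 3 × 1 + 0
GCD(58, 113) = 1

LCM formula: LCM(a, b) = (a × b) / GCD(a, b)
LCM(58, 113) = (58 × 113) / 1
LCM(58, 113) = 6554 / 1
LCM(58, 113) = 6554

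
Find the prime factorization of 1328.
2^4 × 83

Divide by primes starting from smallest:
1328 ÷ 2 = 664
664 ÷ 2 = 332
332 ÷ 2 = 166
166 ÷ 2 = 83
83 ÷ 83 = 1

1328 = 2^4 × 83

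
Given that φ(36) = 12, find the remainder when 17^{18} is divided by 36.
By Euler: 17^{12} ≡ 1 (mod 36) since gcd(17, 36) = 1. 18 = 1×12 + 6. So 17^{18} ≡ 17^{6} ≡ 1 (mod 36)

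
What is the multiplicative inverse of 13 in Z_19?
3

Using Extended Euclidean Algorithm:
gcd(13, 19) = 1
Bezout coefficients: 13 × 3 + 19 × -2 = 1
So 13 × 3 ≡ 1 (mod 19)
The inverse is 3 mod 19 = 3
Verification: 13 × 3 = 39 = 2 × 19 + 1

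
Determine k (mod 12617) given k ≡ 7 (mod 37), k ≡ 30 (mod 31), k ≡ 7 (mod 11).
11810

Using the Chinese Remainder Theorem:
M = product of moduli = 12617
For equation 1: M_1 = 341, 341 ≡ 8 (mod 37), inverse of 341 mod 37 is 14 (check: 8 × 14 = 112 ≡ 1 (mod 37))
For equation 2: M_2 = 407, 407 ≡ 4 (mod 31), inverse of 407 mod 31 is 8 (check: 4 × 8 = 32 ≡ 1 (mod 31))
For equation 3: M_3 = 1147, 1147 ≡ 3 (mod 11), inverse of 1147 mod 11 is 4 (check: 3 × 4 = 12 ≡ 1 (mod 11))
Combine: k ≡ Σ r_i×M_i×(M_i⁻¹ mod m_i) = 7×341×14 + 30×407×8 + 7×1147×4 = 33418 + 97680 + 32116 = 163214
163214 mod 12617 = 11810
k ≡ 11810 (mod 12617)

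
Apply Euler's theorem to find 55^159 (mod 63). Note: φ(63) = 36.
By Euler: 55^{36} ≡ 1 (mod 63) since gcd(55, 63) = 1. 159 = 4×36 + 15. So 55^{159} ≡ 55^{15} ≡ 55 (mod 63)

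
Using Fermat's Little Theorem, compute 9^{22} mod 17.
4

By Fermat's Little Theorem, a^(p-1) ≡ 1 (mod p) for prime p and gcd(a, p) = 1
Here p = 17, so 9^16 ≡ 1 (mod 17)
We can reduce the exponent: 22 mod 16 = 6
So 9^22 ≡ 9^6 (mod 17)
Computing: 9^6 mod 17 = 4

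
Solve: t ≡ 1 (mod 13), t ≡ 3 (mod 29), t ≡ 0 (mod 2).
M = 13 × 29 × 2 = 754. M₁ = 58, y₁ ≡ 11 (mod 13). M₂ = 26, y₂ ≡ 19 (mod 29). M₃ = 377, y₃ ≡ 1 (mod 2). t = 1×58×11 + 3×26×19 + 0×377×1 ≡ 612 (mod 754)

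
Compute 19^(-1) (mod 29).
19^(-1) ≡ 26 (mod 29). Verification: 19 × 26 = 494 ≡ 1 (mod 29)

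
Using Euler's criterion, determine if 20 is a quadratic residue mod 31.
By Euler's criterion: 20^{15} ≡ 1 (mod 31). Since this equals 1, 20 is a QR.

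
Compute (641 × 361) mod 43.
18

(641 × 361) = 231401
231401 mod 43 = 18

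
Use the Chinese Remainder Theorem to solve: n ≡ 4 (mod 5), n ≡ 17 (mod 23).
109

Using the Chinese Remainder Theorem:
M = product of moduli = 115
For equation 1: M_1 = 23, 23 ≡ 3 (mod 5), inverse of 23 mod 5 is 2 (check: 3 × 2 = 6 ≡ 1 (mod 5))
For equation 2: M_2 = 5, 5 ≡ 5 (mod 23), inverse of 5 mod 23 is 14 (check: 5 × 14 = 70 ≡ 1 (mod 23))
Combine: n ≡ Σ r_i×M_i×(M_i⁻¹ mod m_i) = 4×23×2 + 17×5×14 = 184 + 1190 = 1374
1374 mod 115 = 109
n ≡ 109 (mod 115)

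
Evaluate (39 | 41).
(39/41) = 39^{20} mod 41 = 1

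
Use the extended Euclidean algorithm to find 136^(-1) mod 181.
Extended GCD: 136(4) + 181(-3) = 1. So 136^(-1) ≡ 4 ≡ 4 (mod 181). Verify: 136 × 4 = 544 ≡ 1 (mod 181)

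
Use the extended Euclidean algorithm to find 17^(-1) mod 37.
Extended GCD: 17(-13) + 37(6) = 1. So 17^(-1) ≡ 24 ≡ 24 (mod 37). Verify: 17 × 24 = 408 ≡ 1 (mod 37)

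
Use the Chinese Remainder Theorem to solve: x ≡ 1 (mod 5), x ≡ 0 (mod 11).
M = 5 × 11 = 55. M₁ = 11, y₁ ≡ 1 (mod 5). M₂ = 5, y₂ ≡ 9 (mod 11). x = 1×11×1 + 0×5×9 ≡ 11 (mod 55)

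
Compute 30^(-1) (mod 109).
40

Using Extended Euclidean Algorithm:
gcd(30, 109) = 1
Bezout coefficients: 30 × 40 + 109 × -11 = 1
So 30 × 40 ≡ 1 (mod 109)
The inverse is 40 mod 109 = 40
Verification: 30 × 40 = 1200 = 11 × 109 + 1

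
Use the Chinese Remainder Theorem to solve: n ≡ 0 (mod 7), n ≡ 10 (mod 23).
56

Using the Chinese Remainder Theorem:
M = product of moduli = 161
For equation 1: M_1 = 23, 23 ≡ 2 (mod 7), inverse of 23 mod 7 is 4 (check: 2 × 4 = 8 ≡ 1 (mod 7))
For equation 2: M_2 = 7, 7 ≡ 7 (mod 23), inverse of 7 mod 23 is 10 (check: 7 × 10 = 70 ≡ 1 (mod 23))
Combine: n ≡ Σ r_i×M_i×(M_i⁻¹ mod m_i) = 0×23×4 + 10×7×10 = 0 + 700 = 700
700 mod 161 = 56
n ≡ 56 (mod 161)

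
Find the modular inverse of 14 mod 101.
14^(-1) ≡ 65 (mod 101). Verification: 14 × 65 = 910 ≡ 1 (mod 101)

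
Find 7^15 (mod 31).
Using repeated squaring. 15 = 8 + 4 + 2 + 1 (binary 1111). Repeated squaring mod 31: 7^1 ≡ 7; 7^2 ≡ 7² = 49 ≡ 18; 7^4 ≡ 18² = 324 ≡ 14; 7^8 ≡ 14² = 196 ≡ 10. Multiply: 7^15 = 7^8 × 7^4 × 7^2 × 7^1 ≡ 10 × 14 × 18 × 7 (mod 31): 10 × 14 = 140 ≡ 16; 16 × 18 = 288 ≡ 9; 9 × 7 = 63 ≡ 1. So 7^15 ≡ 1 (mod 31).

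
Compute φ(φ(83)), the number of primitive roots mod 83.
Number of primitive roots mod 83 = φ(82) = 40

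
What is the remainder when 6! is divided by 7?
By Wilson's theorem, (6)! ≡ -1 ≡ 6 (mod 7)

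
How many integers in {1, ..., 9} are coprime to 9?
6

Prime factorization: 9 = 3^2
Using the formula φ(n) = n × Π(1 - 1/p) for each prime factor p:
φ(9) = 9 × (1 - 1/3)
φ(9) = 6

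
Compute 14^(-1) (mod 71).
14^(-1) ≡ 66 (mod 71). Verification: 14 × 66 = 924 ≡ 1 (mod 71)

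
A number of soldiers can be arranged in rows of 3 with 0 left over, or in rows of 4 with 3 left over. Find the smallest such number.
M = 3 × 4 = 12. M₁ = 4, y₁ ≡ 1 (mod 3). M₂ = 3, y₂ ≡ 3 (mod 4). x = 0×4×1 + 3×3×3 ≡ 3 (mod 12). The smallest positive such number is 3.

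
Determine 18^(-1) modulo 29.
18^(-1) ≡ 21 (mod 29). Verification: 18 × 21 = 378 ≡ 1 (mod 29)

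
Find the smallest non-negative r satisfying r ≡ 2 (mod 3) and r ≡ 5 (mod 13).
M = 3 × 13 = 39. M₁ = 13, y₁ ≡ 1 (mod 3). M₂ = 3, y₂ ≡ 9 (mod 13). r = 2×13×1 + 5×3×9 ≡ 5 (mod 39)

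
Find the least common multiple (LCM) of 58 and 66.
1914

First find GCD(58, 66) using the Euclidean algorithm:
58 = 0 × 66 + 58
66 = 1 × 58 + 8
58 = 7 × 8 + 2
8 = 4 × 2 + 0
GCD(58, 66) = 2

LCM formula: LCM(a, b) = (a × b) / GCD(a, b)
LCM(58, 66) = (58 × 66) / 2
LCM(58, 66) = 3828 / 2
LCM(58, 66) = 1914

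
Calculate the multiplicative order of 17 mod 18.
Powers of 17 mod 18: 17^1≡17, 17^2≡1. Order = 2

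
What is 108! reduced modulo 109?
By Wilson's theorem, (108)! ≡ -1 ≡ 108 (mod 109)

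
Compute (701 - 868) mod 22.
9

(701 - 868) = -167
-167 mod 22 = 9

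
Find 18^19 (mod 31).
Using repeated squaring. 19 = 16 + 2 + 1 (binary 10011). Repeated squaring mod 31: 18^1 ≡ 18; 18^2 ≡ 18² = 324 ≡ 14; 18^4 ≡ 14² = 196 ≡ 10; 18^8 ≡ 10² = 100 ≡ 7; 18^16 ≡ 7² = 49 ≡ 18. Multiply: 18^19 = 18^16 × 18^2 × 18^1 ≡ 18 × 14 × 18 (mod 31): 18 × 14 = 252 ≡ 4; 4 × 18 = 72 ≡ 10. So 18^19 ≡ 10 (mod 31).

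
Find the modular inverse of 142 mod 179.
142^(-1) ≡ 29 (mod 179). Verification: 142 × 29 = 4118 ≡ 1 (mod 179)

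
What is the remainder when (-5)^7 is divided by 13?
(-5) ≡ 8 (mod 13). 7 = 4 + 2 + 1 (binary 111). Repeated squaring mod 13: 8^1 ≡ 8; 8^2 ≡ 8² = 64 ≡ 12; 8^4 ≡ 12² = 144 ≡ 1. Multiply: (-5)^7 ≡ 8^4 × 8^2 × 8^1 ≡ 1 × 12 × 8 (mod 13): 1 × 12 = 12 ≡ 12; 12 × 8 = 96 ≡ 5. So (-5)^7 ≡ 5 (mod 13).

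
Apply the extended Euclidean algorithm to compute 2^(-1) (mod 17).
Extended GCD: 2(-8) + 17(1) = 1. So 2^(-1) ≡ 9 ≡ 9 (mod 17). Verify: 2 × 9 = 18 ≡ 1 (mod 17)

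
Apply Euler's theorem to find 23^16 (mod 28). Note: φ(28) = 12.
By Euler: 23^{12} ≡ 1 (mod 28) since gcd(23, 28) = 1. 16 = 1×12 + 4. So 23^{16} ≡ 23^{4} ≡ 9 (mod 28)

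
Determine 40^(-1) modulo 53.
40^(-1) ≡ 4 (mod 53). Verification: 40 × 4 = 160 ≡ 1 (mod 53)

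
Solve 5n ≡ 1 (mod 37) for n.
5^(-1) ≡ 15 (mod 37). Verification: 5 × 15 = 75 ≡ 1 (mod 37)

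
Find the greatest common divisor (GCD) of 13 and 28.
1

Using the Euclidean algorithm:
13 = 0 × 28 + 13
28 = 2 × 13 + 2
13 = 6 × 2 + 1
2 = 2 × 1 + 0

GCD(13, 28) = 1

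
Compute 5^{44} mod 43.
25

Using successive squaring:
Binary expansion of 44: 101100
Powers of 5 mod 43 (each is the square of the previous):
  5^1 ≡ 5 (mod 43)
  5^2 ≡ 5² = 25 ≡ 25 (mod 43)
  5^4 ≡ 25² = 625 ≡ 23 (mod 43)
  5^8 ≡ 23² = 529 ≡ 13 (mod 43)
  5^16 ≡ 13² = 169 ≡ 40 (mod 43)
  5^32 ≡ 40² = 1600 ≡ 9 (mod 43)
44 = 32 + 8 + 4, so 5^44 = 5^32 × 5^8 × 5^4 ≡ 9 × 13 × 23 (mod 43)
Multiplying step by step:
  9 × 13 = 117 ≡ 31 (mod 43)
  31 × 23 = 713 ≡ 25 (mod 43)
Result: 5^44 ≡ 25 (mod 43)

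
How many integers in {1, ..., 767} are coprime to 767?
696

Prime factorization: 767 = 13 × 59
Using the formula φ(n) = n × Π(1 - 1/p) for each prime factor p:
φ(767) = 767 × (1 - 1/13) × (1 - 1/59)
φ(767) = 696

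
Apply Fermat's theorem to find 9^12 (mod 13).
By Fermat's Little Theorem, 9^{12} ≡ 1 (mod 13) since 13 is prime and gcd(9, 13) = 1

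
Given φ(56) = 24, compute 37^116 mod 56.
By Euler: 37^{24} ≡ 1 (mod 56) since gcd(37, 56) = 1. 116 = 4×24 + 20. So 37^{116} ≡ 37^{20} ≡ 25 (mod 56)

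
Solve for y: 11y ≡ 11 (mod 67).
1

Since gcd(11, 67) = 1 divides 11, a solution exists.
Multiply both sides by the inverse of 11 mod 67:
  11^(-1) mod 67 = 61
  x ≡ 61 × 11 ≡ 671 ≡ 1 (mod 67)
Verification: 11 × 1 = 11 = 0 × 67 + 11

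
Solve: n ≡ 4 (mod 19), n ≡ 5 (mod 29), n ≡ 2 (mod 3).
M = 19 × 29 × 3 = 1653. M₁ = 87, y₁ ≡ 7 (mod 19). M₂ = 57, y₂ ≡ 28 (mod 29). M₃ = 551, y₃ ≡ 2 (mod 3). n = 4×87×7 + 5×57×28 + 2×551×2 ≡ 1049 (mod 1653)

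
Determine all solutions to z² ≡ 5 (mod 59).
The square roots of 5 mod 59 are 51 and 8. Verify: 51² = 2601 ≡ 5 (mod 59)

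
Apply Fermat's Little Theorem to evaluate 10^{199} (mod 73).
22

By Fermat's Little Theorem, a^(p-1) ≡ 1 (mod p) for prime p and gcd(a, p) = 1
Here p = 73, so 10^72 ≡ 1 (mod 73)
We can reduce the exponent: 199 mod 72 = 55
So 10^199 ≡ 10^55 (mod 73)
Computing: 10^55 mod 73 = 22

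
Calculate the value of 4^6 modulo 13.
6 = 4 + 2 (binary 110). Repeated squaring mod 13: 4^1 ≡ 4; 4^2 ≡ 4² = 16 ≡ 3; 4^4 ≡ 3² = 9 ≡ 9. Multiply: 4^6 = 4^4 × 4^2 ≡ 9 × 3 (mod 13): 9 × 3 = 27 ≡ 1. So 4^6 ≡ 1 (mod 13).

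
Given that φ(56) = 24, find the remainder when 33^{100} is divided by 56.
By Euler: 33^{24} ≡ 1 (mod 56) since gcd(33, 56) = 1. 100 = 4×24 + 4. So 33^{100} ≡ 33^{4} ≡ 9 (mod 56)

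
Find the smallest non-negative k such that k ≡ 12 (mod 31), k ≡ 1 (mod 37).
260

Using the Chinese Remainder Theorem:
M = product of moduli = 1147
For equation 1: M_1 = 37, 37 ≡ 6 (mod 31), inverse of 37 mod 31 is 26 (check: 6 × 26 = 156 ≡ 1 (mod 31))
For equation 2: M_2 = 31, 31 ≡ 31 (mod 37), inverse of 31 mod 37 is 6 (check: 31 × 6 = 186 ≡ 1 (mod 37))
Combine: k ≡ Σ r_i×M_i×(M_i⁻¹ mod m_i) = 12×37×26 + 1×31×6 = 11544 + 186 = 11730
11730 mod 1147 = 260
k ≡ 260 (mod 1147)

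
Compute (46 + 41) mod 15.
12

(46 + 41) = 87
87 mod 15 = 12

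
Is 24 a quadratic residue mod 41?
By Euler's criterion: 24^{20} ≡ 40 (mod 41). Since this equals -1 (≡ 40), 24 is not a QR.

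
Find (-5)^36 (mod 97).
Using repeated squaring. (-5) ≡ 92 (mod 97). 36 = 32 + 4 (binary 100100). Repeated squaring mod 97: 92^1 ≡ 92; 92^2 ≡ 92² = 8464 ≡ 25; 92^4 ≡ 25² = 625 ≡ 43; 92^8 ≡ 43² = 1849 ≡ 6; 92^16 ≡ 6² = 36 ≡ 36; 92^32 ≡ 36² = 1296 ≡ 35. Multiply: (-5)^36 ≡ 92^32 × 92^4 ≡ 35 × 43 (mod 97): 35 × 43 = 1505 ≡ 50. So (-5)^36 ≡ 50 (mod 97).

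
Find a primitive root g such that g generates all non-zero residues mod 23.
p - 1 = 22 has prime divisors 2, 11. h is a primitive root mod 23 iff h^(22/q) ≢ 1 (mod 23) for each such q.
h = 2: 2^11 ≡ 1, 2^2 ≡ 4 (mod 23); 2^11 ≡ 1, so not a primitive root.
h = 3: 3^11 ≡ 1, 3^2 ≡ 9 (mod 23); 3^11 ≡ 1, so not a primitive root.
h = 4: 4^11 ≡ 1, 4^2 ≡ 16 (mod 23); 4^11 ≡ 1, so not a primitive root.
h = 5: 5^11 ≡ 22, 5^2 ≡ 2 (mod 23); none is 1, so 5 has order 22 and is a primitive root.
The smallest primitive root mod 23 is g = 5.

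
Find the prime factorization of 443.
443

Divide by primes starting from smallest:
443 ÷ 443 = 1

443 = 443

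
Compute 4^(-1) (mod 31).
8

Using Extended Euclidean Algorithm:
gcd(4, 31) = 1
Bezout coefficients: 4 × 8 + 31 × -1 = 1
So 4 × 8 ≡ 1 (mod 31)
The inverse is 8 mod 31 = 8
Verification: 4 × 8 = 32 = 1 × 31 + 1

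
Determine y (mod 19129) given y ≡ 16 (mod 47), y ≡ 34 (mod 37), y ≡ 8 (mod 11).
15056

Using the Chinese Remainder Theorem:
M = product of moduli = 19129
For equation 1: M_1 = 407, 407 ≡ 31 (mod 47), inverse of 407 mod 47 is 44 (check: 31 × 44 = 1364 ≡ 1 (mod 47))
For equation 2: M_2 = 517, 517 ≡ 36 (mod 37), inverse of 517 mod 37 is 36 (check: 36 × 36 = 1296 ≡ 1 (mod 37))
For equation 3: M_3 = 1739, 1739 ≡ 1 (mod 11), inverse of 1739 mod 11 is 1 (check: 1 × 1 = 1 ≡ 1 (mod 11))
Combine: y ≡ Σ r_i×M_i×(M_i⁻¹ mod m_i) = 16×407×44 + 34×517×36 + 8×1739×1 = 286528 + 632808 + 13912 = 933248
933248 mod 19129 = 15056
y ≡ 15056 (mod 19129)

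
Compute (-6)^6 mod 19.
(-6) ≡ 13 (mod 19). 6 = 4 + 2 (binary 110). Repeated squaring mod 19: 13^1 ≡ 13; 13^2 ≡ 13² = 169 ≡ 17; 13^4 ≡ 17² = 289 ≡ 4. Multiply: (-6)^6 ≡ 13^4 × 13^2 ≡ 4 × 17 (mod 19): 4 × 17 = 68 ≡ 11. So (-6)^6 ≡ 11 (mod 19).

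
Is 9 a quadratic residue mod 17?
By Euler's criterion: 9^{8} ≡ 1 (mod 17). Since this equals 1, 9 is a QR.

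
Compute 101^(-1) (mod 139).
101^(-1) ≡ 128 (mod 139). Verification: 101 × 128 = 12928 ≡ 1 (mod 139)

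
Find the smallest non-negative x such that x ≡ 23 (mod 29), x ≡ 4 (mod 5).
139

Using the Chinese Remainder Theorem:
M = product of moduli = 145
For equation 1: M_1 = 5, 5 ≡ 5 (mod 29), inverse of 5 mod 29 is 6 (check: 5 × 6 = 30 ≡ 1 (mod 29))
For equation 2: M_2 = 29, 29 ≡ 4 (mod 5), inverse of 29 mod 5 is 4 (check: 4 × 4 = 16 ≡ 1 (mod 5))
Combine: x ≡ Σ r_i×M_i×(M_i⁻¹ mod m_i) = 23×5×6 + 4×29×4 = 690 + 464 = 1154
1154 mod 145 = 139
x ≡ 139 (mod 145)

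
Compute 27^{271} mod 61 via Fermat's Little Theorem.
27

By Fermat's Little Theorem, a^(p-1) ≡ 1 (mod p) for prime p and gcd(a, p) = 1
Here p = 61, so 27^60 ≡ 1 (mod 61)
We can reduce the exponent: 271 mod 60 = 31
So 27^271 ≡ 27^31 (mod 61)
Computing: 27^31 mod 61 = 27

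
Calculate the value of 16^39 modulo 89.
Using repeated squaring. 39 = 32 + 4 + 2 + 1 (binary 100111). Repeated squaring mod 89: 16^1 ≡ 16; 16^2 ≡ 16² = 256 ≡ 78; 16^4 ≡ 78² = 6084 ≡ 32; 16^8 ≡ 32² = 1024 ≡ 45; 16^16 ≡ 45² = 2025 ≡ 67; 16^32 ≡ 67² = 4489 ≡ 39. Multiply: 16^39 = 16^32 × 16^4 × 16^2 × 16^1 ≡ 39 × 32 × 78 × 16 (mod 89): 39 × 32 = 1248 ≡ 2; 2 × 78 = 156 ≡ 67; 67 × 16 = 1072 ≡ 4. So 16^39 ≡ 4 (mod 89).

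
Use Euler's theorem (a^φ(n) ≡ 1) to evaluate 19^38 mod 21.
By Euler: 19^{12} ≡ 1 (mod 21) since gcd(19, 21) = 1. 38 = 3×12 + 2. So 19^{38} ≡ 19^{2} ≡ 4 (mod 21)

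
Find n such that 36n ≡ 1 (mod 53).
36^(-1) ≡ 28 (mod 53). Verification: 36 × 28 = 1008 ≡ 1 (mod 53)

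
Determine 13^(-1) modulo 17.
13^(-1) ≡ 4 (mod 17). Verification: 13 × 4 = 52 ≡ 1 (mod 17)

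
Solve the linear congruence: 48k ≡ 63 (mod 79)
26

Since gcd(48, 79) = 1 divides 63, a solution exists.
Multiply both sides by the inverse of 48 mod 79:
  48^(-1) mod 79 = 28
  x ≡ 28 × 63 ≡ 1764 ≡ 26 (mod 79)
Verification: 48 × 26 = 1248 = 15 × 79 + 63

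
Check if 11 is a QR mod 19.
By Euler's criterion: 11^{9} ≡ 1 (mod 19). Since this equals 1, 11 is a QR.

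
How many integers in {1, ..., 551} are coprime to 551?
504

Prime factorization: 551 = 19 × 29
Using the formula φ(n) = n × Π(1 - 1/p) for each prime factor p:
φ(551) = 551 × (1 - 1/19) × (1 - 1/29)
φ(551) = 504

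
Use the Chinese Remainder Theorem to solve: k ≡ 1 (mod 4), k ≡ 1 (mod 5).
M = 4 × 5 = 20. M₁ = 5, y₁ ≡ 1 (mod 4). M₂ = 4, y₂ ≡ 4 (mod 5). k = 1×5×1 + 1×4×4 ≡ 1 (mod 20)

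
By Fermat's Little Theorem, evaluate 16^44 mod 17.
By Fermat: 16^{16} ≡ 1 (mod 17). 44 = 2×16 + 12. So 16^{44} ≡ 16^{12} ≡ 1 (mod 17)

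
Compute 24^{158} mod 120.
96

Using successive squaring:
Binary expansion of 158: 10011110
Powers of 24 mod 120 (each is the square of the previous):
  24^1 ≡ 24 (mod 120)
  24^2 ≡ 24² = 576 ≡ 96 (mod 120)
  24^4 ≡ 96² = 9216 ≡ 96 (mod 120)
  24^8 ≡ 96² = 9216 ≡ 96 (mod 120)
  24^16 ≡ 96² = 9216 ≡ 96 (mod 120)
  24^32 ≡ 96² = 9216 ≡ 96 (mod 120)
  24^64 ≡ 96² = 9216 ≡ 96 (mod 120)
  24^128 ≡ 96² = 9216 ≡ 96 (mod 120)
158 = 128 + 16 + 8 + 4 + 2, so 24^158 = 24^128 × 24^16 × 24^8 × 24^4 × 24^2 ≡ 96 × 96 × 96 × 96 × 96 (mod 120)
Multiplying step by step:
  96 × 96 = 9216 ≡ 96 (mod 120)
  96 × 96 = 9216 ≡ 96 (mod 120)
  96 × 96 = 9216 ≡ 96 (mod 120)
  96 × 96 = 9216 ≡ 96 (mod 120)
Result: 24^158 ≡ 96 (mod 120)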